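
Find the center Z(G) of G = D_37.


Z(G) = {g ∈ G | gx = xg for all x ∈ G}
For odd n, Z(D_n) = {e}: no nontrivial rotation commutes with all reflections

Z(D_37) = {e}


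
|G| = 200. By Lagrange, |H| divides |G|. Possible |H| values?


Lagrange's theorem: |H| divides |G|
|G| = 200
Divisors of 200: 1, 2, 4, 5, 8, 10, 20, 25, 40, 50, 100, 200

Possible subgroup orders: {1, 2, 4, 5, 8, 10, 20, 25, 40, 50, 100, 200}


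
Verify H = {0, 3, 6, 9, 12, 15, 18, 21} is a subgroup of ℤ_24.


Subgroup test for H = {0, 3, 6, 9, 12, 15, 18, 21} in (ℤ_24, +):
(1) 0 ∈ H? Yes
(2) Closure: for all a,b ∈ H, (a+b) mod 24 ∈ H? Yes
(3) Inverses: for all a ∈ H, -a mod 24 ∈ H? Yes

Yes, H is a subgroup of ℤ_24


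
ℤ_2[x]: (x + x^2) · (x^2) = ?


Expand and collect like terms; reduce coefficients mod 2:
x^0: 0·0 = 0 ≡ 0 (mod 2)
x^1: 0·0 + 1·0 = 0 ≡ 0 (mod 2)
x^2: 0·1 + 1·0 + 1·0 = 0 ≡ 0 (mod 2)
x^3: 1·1 + 1·0 = 1 ≡ 1 (mod 2)
x^4: 1·1 = 1 ≡ 1 (mod 2)
Result: x^3 + x^4

f · g = x^3 + x^4


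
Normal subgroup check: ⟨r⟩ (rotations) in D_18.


H = ⟨r⟩ (rotations) in D_18
The rotation subgroup ⟨r⟩ has index 2 in D_18, so it is normal

Yes, normal subgroup


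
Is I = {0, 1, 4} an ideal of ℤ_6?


Check ideal conditions for I = {0, 1, 4} in ℤ_6:
(1) I is an additive subgroup? No
(2) For r ∈ ℤ_6 and a ∈ I: r·a ∈ I? No  [counterexample: r=2, a=1, r·a mod 6 = 2 ∉ I]

No, I is not an ideal of ℤ_6


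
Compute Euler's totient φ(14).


φ(n) = count of k ∈ {1,...,n} with gcd(k,n)=1
Coprimes to 14: {1, 3, 5, 9, 11, 13}
Count: 6

φ(14) = 6


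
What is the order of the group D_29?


|D_n| = 2n (n rotations and n reflections)
|D_29| = 2×29 = 58

|D_29| = 58


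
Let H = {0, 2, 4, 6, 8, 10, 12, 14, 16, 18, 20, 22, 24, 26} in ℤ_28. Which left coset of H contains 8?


8 + H = {8 + h (mod 28) : h ∈ H}
8+0=8, 8+2=10, 8+4=12, 8+6=14, 8+8=16, 8+10=18, 8+12=20, 8+14=22, 8+16=24, 8+18=26, 8+20=0, 8+22=2, 8+24=4, 8+26=6
8 + H = {0, 2, 4, 6, 8, 10, 12, 14, 16, 18, 20, 22, 24, 26} = 0 + H

8 + H = {0, 2, 4, 6, 8, 10, 12, 14, 16, 18, 20, 22, 24, 26}


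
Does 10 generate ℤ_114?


g generates ℤ_n iff gcd(g, n) = 1
gcd(10, 114) = 2
Since gcd = 2 ≠ 1, ⟨10⟩ has order 57 < 114, so 10 is not a generator.

No, 10 does not generate ℤ_114


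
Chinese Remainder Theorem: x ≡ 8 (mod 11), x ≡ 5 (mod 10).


m₁ = 11, m₂ = 10, gcd = 1, so CRT applies. M = m₁·m₂ = 110
Let M₁ = M/m₁ = 10, M₂ = M/m₂ = 11
Find y₁ ≡ M₁⁻¹ (mod m₁): 10⁻¹ ≡ 10 (mod 11)
Find y₂ ≡ M₂⁻¹ (mod m₂): 11⁻¹ ≡ 1 (mod 10)
x = a₁·M₁·y₁ + a₂·M₂·y₂ = 8·10·10 + 5·11·1 = 855
Reduce mod 110: x ≡ 85
Check: 85 mod 11 = 8 ✓, 85 mod 10 = 5 ✓

x ≡ 85 (mod 110)


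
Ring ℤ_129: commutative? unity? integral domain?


ℤ_129 is a commutative ring with unity 1; 129 = 3×43 is composite, so 3·43 ≡ 0 gives zero divisors (not an integral domain)
Commutative: Yes
Integral domain: No
Has unity: Yes

ℤ_129: Commutative=Yes, Unity=Yes


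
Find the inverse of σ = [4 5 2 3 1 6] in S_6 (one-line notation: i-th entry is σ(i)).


To find σ⁻¹, swap domain and range:
σ(1) = 4 → σ⁻¹(4) = 1
σ(2) = 5 → σ⁻¹(5) = 2
σ(3) = 2 → σ⁻¹(2) = 3
σ(4) = 3 → σ⁻¹(3) = 4
σ(5) = 1 → σ⁻¹(1) = 5
σ(6) = 6 → σ⁻¹(6) = 6

σ⁻¹ = [5 3 4 1 2 6]


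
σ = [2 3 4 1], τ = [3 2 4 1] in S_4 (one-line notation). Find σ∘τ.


σ∘τ: apply τ first, then σ
1 →τ 3 →σ 4
2 →τ 2 →σ 3
3 →τ 4 →σ 1
4 →τ 1 →σ 2

σ∘τ = [4 3 1 2]


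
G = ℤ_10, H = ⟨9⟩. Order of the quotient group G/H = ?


|⟨9⟩| = n / gcd(9, 10) = 10 / 1 = 10
H is normal (ℤ_10 is abelian).
|G/H| = |G| / |H| = 10 / 10 = 1

|G/H| = 1


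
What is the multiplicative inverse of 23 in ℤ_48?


Use the extended Euclidean algorithm to write 1 = 23·s + 48·t; then s mod 48 is the inverse.
Euclidean algorithm:
  23 = 0·48 + 23
  48 = 2·23 + 2
  23 = 11·2 + 1
  2 = 2·1 + 0
gcd(23,48) = 1
Back-substitution gives: 23·(23) + 48·(-11) = 1
So 23⁻¹ ≡ 23 ≡ 23 (mod 48)
Check: 23 × 23 = 529 ≡ 1 (mod 48) ✓

23⁻¹ ≡ 23 (mod 48)


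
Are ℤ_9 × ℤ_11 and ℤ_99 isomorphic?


Comparing ℤ_9 × ℤ_11 and ℤ_99:
gcd(9,11) = 1, so ℤ_9 × ℤ_11 ≅ ℤ_99 (CRT)

Yes, ℤ_9 × ℤ_11 ≅ ℤ_99


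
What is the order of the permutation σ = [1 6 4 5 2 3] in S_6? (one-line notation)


Cycle decomposition: (2 6 3 4 5)
Cycle lengths: 5
Order = lcm(5) = 5

ord(σ) = 5


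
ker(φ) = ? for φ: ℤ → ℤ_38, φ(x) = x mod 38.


Kernel = preimage of identity
ker(φ) = {x ∈ ℤ : x ≡ 0 (mod 38)} = 38ℤ = {0, ±38, ±76, ...}

ker(φ) = 38ℤ


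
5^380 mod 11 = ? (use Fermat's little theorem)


Fermat's little theorem: if p is prime and gcd(a,p)=1, then a^(p-1) ≡ 1 (mod p)
p = 11 is prime, gcd(5,11) = 1
Reduce exponent: 380 mod 10 = 0
So 5^380 ≡ 5^0 (mod 11)
5^0 = 1

5^380 ≡ 1 (mod 11)


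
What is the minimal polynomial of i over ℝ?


i satisfies x² + 1 = 0, irreducible over ℝ

Minimal polynomial: x² + 1


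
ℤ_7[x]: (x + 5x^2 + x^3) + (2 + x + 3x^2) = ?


Add coefficients mod 7:
x^0: 0 + 2 = 2 (mod 7)
x^1: 1 + 1 = 2 (mod 7)
x^2: 5 + 3 = 1 (mod 7)
x^3: 1 + 0 = 1 (mod 7)
Result: 2 + 2x + x^2 + x^3

f + g = 2 + 2x + x^2 + x^3


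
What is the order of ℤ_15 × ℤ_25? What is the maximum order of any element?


|ℤ_15 × ℤ_25| = 15 × 25 = 375
Max element order = lcm(15,25) = 75
Cyclic? No (gcd=5)

|ℤ_15×ℤ_25| = 375, max element order = 75


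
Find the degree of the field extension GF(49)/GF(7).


GF(49) = GF(7^2), so the extension degree is 2

[GF(49)/GF(7)] = 2


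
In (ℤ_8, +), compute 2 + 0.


Operation: addition mod 8
2 + 0 = (a + b) mod 8 with a = 2, b = 0

2 + 0 = 2


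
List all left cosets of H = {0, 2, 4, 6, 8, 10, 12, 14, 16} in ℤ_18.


H = {0, 2, 4, 6, 8, 10, 12, 14, 16}, |H| = 9
Number of cosets = |G|/|H| = 18/9 = 2
0 + H = {0, 2, 4, 6, 8, 10, 12, 14, 16}
1 + H = {1, 3, 5, 7, 9, 11, 13, 15, 17}

Cosets: 0+H={0,2,4,6,8,10,12,14,16}; 1+H={1,3,5,7,9,11,13,15,17}


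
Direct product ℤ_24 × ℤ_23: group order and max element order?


|ℤ_24 × ℤ_23| = 24 × 23 = 552
Max element order = lcm(24,23) = 552
Cyclic? Yes (gcd=1)

|ℤ_24×ℤ_23| = 552, max element order = 552


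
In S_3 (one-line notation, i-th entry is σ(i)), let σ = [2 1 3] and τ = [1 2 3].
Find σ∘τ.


σ∘τ: apply τ first, then σ
1 →τ 1 →σ 2
2 →τ 2 →σ 1
3 →τ 3 →σ 3

σ∘τ = [2 1 3]


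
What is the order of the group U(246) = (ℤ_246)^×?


U(n) is the group of units mod n; |U(n)| = φ(n)
|U(246)| = φ(246) = 80

|U(246) = (ℤ_246)^×| = 80


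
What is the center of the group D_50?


Z(G) = {g ∈ G | gx = xg for all x ∈ G}
For even n, Z(D_n) = {e, r^(n/2)}: the 180° rotation r^25 commutes with every reflection and rotation

Z(D_50) = {e, r^25}


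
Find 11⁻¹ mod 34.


Use the extended Euclidean algorithm to write 1 = 11·s + 34·t; then s mod 34 is the inverse.
Euclidean algorithm:
  11 = 0·34 + 11
  34 = 3·11 + 1
  11 = 11·1 + 0
gcd(11,34) = 1
Back-substitution gives: 11·(-3) + 34·(1) = 1
So 11⁻¹ ≡ -3 ≡ 31 (mod 34)
Check: 11 × 31 = 341 ≡ 1 (mod 34) ✓

11⁻¹ ≡ 31 (mod 34)


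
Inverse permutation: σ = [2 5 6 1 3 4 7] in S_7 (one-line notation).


To find σ⁻¹, swap domain and range:
σ(1) = 2 → σ⁻¹(2) = 1
σ(2) = 5 → σ⁻¹(5) = 2
σ(3) = 6 → σ⁻¹(6) = 3
σ(4) = 1 → σ⁻¹(1) = 4
σ(5) = 3 → σ⁻¹(3) = 5
σ(6) = 4 → σ⁻¹(4) = 6
σ(7) = 7 → σ⁻¹(7) = 7

σ⁻¹ = [4 1 5 6 2 3 7]


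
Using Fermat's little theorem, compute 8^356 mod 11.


Fermat's little theorem: if p is prime and gcd(a,p)=1, then a^(p-1) ≡ 1 (mod p)
p = 11 is prime, gcd(8,11) = 1
Reduce exponent: 356 mod 10 = 6
So 8^356 ≡ 8^6 (mod 11)
8^6 mod 11 = 3

8^356 ≡ 3 (mod 11)


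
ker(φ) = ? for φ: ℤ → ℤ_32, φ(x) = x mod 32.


Kernel = preimage of identity
ker(φ) = {x ∈ ℤ : x ≡ 0 (mod 32)} = 32ℤ = {0, ±32, ±64, ...}

ker(φ) = 32ℤ


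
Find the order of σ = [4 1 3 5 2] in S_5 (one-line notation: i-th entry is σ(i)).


Cycle decomposition: (1 4 5 2)
Cycle lengths: 4
Order = lcm(4) = 4

ord(σ) = 4


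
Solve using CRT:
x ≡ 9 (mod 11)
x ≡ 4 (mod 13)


m₁ = 11, m₂ = 13, gcd = 1, so CRT applies. M = m₁·m₂ = 143
Let M₁ = M/m₁ = 13, M₂ = M/m₂ = 11
Find y₁ ≡ M₁⁻¹ (mod m₁): 13⁻¹ ≡ 6 (mod 11)
Find y₂ ≡ M₂⁻¹ (mod m₂): 11⁻¹ ≡ 6 (mod 13)
x = a₁·M₁·y₁ + a₂·M₂·y₂ = 9·13·6 + 4·11·6 = 966
Reduce mod 143: x ≡ 108
Check: 108 mod 11 = 9 ✓, 108 mod 13 = 4 ✓

x ≡ 108 (mod 143)


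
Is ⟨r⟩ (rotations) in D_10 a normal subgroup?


H = ⟨r⟩ (rotations) in D_10
The rotation subgroup ⟨r⟩ has index 2 in D_10, so it is normal

Yes, normal subgroup


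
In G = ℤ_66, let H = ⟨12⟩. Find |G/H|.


|⟨12⟩| = n / gcd(12, 66) = 66 / 6 = 11
H is normal (ℤ_66 is abelian).
|G/H| = |G| / |H| = 66 / 11 = 6

|G/H| = 6


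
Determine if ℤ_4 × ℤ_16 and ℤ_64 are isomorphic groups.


Comparing ℤ_4 × ℤ_16 and ℤ_64:
gcd(4,16) = 4 ≠ 1. Max element order in ℤ_4×ℤ_16 is lcm(4,16) = 16 < 64, so it has no element of order 64

No, ℤ_4 × ℤ_16 ≇ ℤ_64


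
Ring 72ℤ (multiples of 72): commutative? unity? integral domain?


72ℤ is a commutative ring under +,× but has no multiplicative identity (1 ∉ 72ℤ); it has no zero divisors, but without unity it is not an integral domain
Commutative: Yes
Integral domain: No
Has unity: No

72ℤ (multiples of 72): Commutative=Yes, Unity=No


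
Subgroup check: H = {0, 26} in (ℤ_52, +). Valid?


Subgroup test for H = {0, 26} in (ℤ_52, +):
(1) 0 ∈ H? Yes
(2) Closure: for all a,b ∈ H, (a+b) mod 52 ∈ H? Yes
(3) Inverses: for all a ∈ H, -a mod 52 ∈ H? Yes

Yes, H is a subgroup of ℤ_52


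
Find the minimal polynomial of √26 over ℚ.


√26 satisfies x² - 26 = 0, irreducible over ℚ since 26 is squarefree

Minimal polynomial: x² - 26


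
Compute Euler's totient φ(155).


Factor n: 155 = 5 × 31
φ(n) = n · ∏(1 - 1/p) over distinct primes p | n
φ(155) = 155 · (1 - 1/5) · (1 - 1/31) = 120

φ(155) = 120


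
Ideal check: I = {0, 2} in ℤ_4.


Check ideal conditions for I = {0, 2} in ℤ_4:
(1) I is an additive subgroup? Yes
(2) For r ∈ ℤ_4 and a ∈ I: r·a ∈ I? Yes

Yes, I is an ideal of ℤ_4


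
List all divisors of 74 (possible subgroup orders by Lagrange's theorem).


Lagrange's theorem: |H| divides |G|
|G| = 74
Divisors of 74: 1, 2, 37, 74

Possible subgroup orders: {1, 2, 37, 74}


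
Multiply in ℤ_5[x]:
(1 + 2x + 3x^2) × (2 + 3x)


Expand and collect like terms; reduce coefficients mod 5:
x^0: 1·2 = 2 ≡ 2 (mod 5)
x^1: 1·3 + 2·2 = 7 ≡ 2 (mod 5)
x^2: 2·3 + 3·2 = 12 ≡ 2 (mod 5)
x^3: 3·3 = 9 ≡ 4 (mod 5)
Result: 2 + 2x + 2x^2 + 4x^3

f · g = 2 + 2x + 2x^2 + 4x^3


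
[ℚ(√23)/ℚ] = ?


√23 has minimal polynomial x² - 23 (irreducible over ℚ since 23 is squarefree)

[ℚ(√23)/ℚ] = 2


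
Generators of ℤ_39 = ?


g generates ℤ_n iff gcd(g,n) = 1
Prime factors of 39: 3, 13
Generators are g ∈ {1,...,38} not divisible by any of these primes.
Generators: {1, 2, 4, 5, 7, 8, 10, 11, 14, 16, 17, 19, 20, 22, 23, 25, 28, 29, 31, 32, 34, 35, 37, 38}
Number of generators = φ(39) = 24

Generators of ℤ_39 = {1, 2, 4, 5, 7, 8, 10, 11, 14, 16, 17, 19, 20, 22, 23, 25, 28, 29, 31, 32, 34, 35, 37, 38}


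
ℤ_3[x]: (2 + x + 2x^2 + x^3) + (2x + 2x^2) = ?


Add coefficients mod 3:
x^0: 2 + 0 = 2 (mod 3)
x^1: 1 + 2 = 0 (mod 3)
x^2: 2 + 2 = 1 (mod 3)
x^3: 1 + 0 = 1 (mod 3)
Result: 2 + x^2 + x^3

f + g = 2 + x^2 + x^3


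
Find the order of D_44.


|D_n| = 2n (n rotations and n reflections)
|D_44| = 2×44 = 88

|D_44| = 88


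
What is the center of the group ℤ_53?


Z(G) = {g ∈ G | gx = xg for all x ∈ G}
ℤ_53 is abelian, so Z(G) = G

Z(ℤ_53) = ℤ_53


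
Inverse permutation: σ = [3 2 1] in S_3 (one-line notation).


To find σ⁻¹, swap domain and range:
σ(1) = 3 → σ⁻¹(3) = 1
σ(2) = 2 → σ⁻¹(2) = 2
σ(3) = 1 → σ⁻¹(1) = 3

σ⁻¹ = [3 2 1]


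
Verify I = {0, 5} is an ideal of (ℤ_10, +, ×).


Check ideal conditions for I = {0, 5} in ℤ_10:
(1) I is an additive subgroup? Yes
(2) For r ∈ ℤ_10 and a ∈ I: r·a ∈ I? Yes

Yes, I is an ideal of ℤ_10


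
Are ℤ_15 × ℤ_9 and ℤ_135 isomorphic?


Comparing ℤ_15 × ℤ_9 and ℤ_135:
gcd(15,9) = 3 ≠ 1. Max element order in ℤ_15×ℤ_9 is lcm(15,9) = 45 < 135, so it has no element of order 135

No, ℤ_15 × ℤ_9 ≇ ℤ_135


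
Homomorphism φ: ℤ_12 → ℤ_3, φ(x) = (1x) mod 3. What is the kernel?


Kernel = preimage of identity
ker(φ) = {x ∈ ℤ_12 : 1x ≡ 0 (mod 3)}. Since 3 | 12, φ is well-defined. The kernel is the cyclic subgroup ⟨3⟩ of ℤ_12 (order 4), i.e. {0, 3, 6, 9}

ker(φ) = {0, 3, 6, 9}


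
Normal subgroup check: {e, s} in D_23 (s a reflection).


H = {e, s} in D_23 (s a reflection)
r·s·r⁻¹ = sr⁻² ≠ s for n ≥ 3, so {e, s} is not closed under conjugation

No, not a normal subgroup


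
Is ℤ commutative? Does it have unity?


integers form a commutative ring with unity 1; no zero divisors
Commutative: Yes
Integral domain: Yes
Has unity: Yes

ℤ: Commutative=Yes, Unity=Yes


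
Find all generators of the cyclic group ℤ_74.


g generates ℤ_n iff gcd(g,n) = 1
Prime factors of 74: 2, 37
Generators are g ∈ {1,...,73} not divisible by any of these primes.
Generators: {1, 3, 5, 7, 9, 11, 13, 15, 17, 19, 21, 23, 25, 27, 29, 31, 33, 35, 39, 41, 43, 45, 47, 49, 51, 53, 55, 57, 59, 61, 63, 65, 67, 69, 71, 73}
Number of generators = φ(74) = 36

Generators of ℤ_74 = {1, 3, 5, 7, 9, 11, 13, 15, 17, 19, 21, 23, 25, 27, 29, 31, 33, 35, 39, 41, 43, 45, 47, 49, 51, 53, 55, 57, 59, 61, 63, 65, 67, 69, 71, 73}


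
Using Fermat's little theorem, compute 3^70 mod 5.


Fermat's little theorem: if p is prime and gcd(a,p)=1, then a^(p-1) ≡ 1 (mod p)
p = 5 is prime, gcd(3,5) = 1
Reduce exponent: 70 mod 4 = 2
So 3^70 ≡ 3^2 (mod 5)
3^2 mod 5 = 4

3^70 ≡ 4 (mod 5)


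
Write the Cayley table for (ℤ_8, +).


Elements: {0, 1, 2, 3, 4, 5, 6, 7}
Operation: addition mod 8
Entry (a, b) = (a + b) mod 8

Cayley table:
  | 0 | 1 | 2 | 3 | 4 | 5 | 6 | 7
0 | 0 | 1 | 2 | 3 | 4 | 5 | 6 | 7
1 | 1 | 2 | 3 | 4 | 5 | 6 | 7 | 0
2 | 2 | 3 | 4 | 5 | 6 | 7 | 0 | 1
3 | 3 | 4 | 5 | 6 | 7 | 0 | 1 | 2
4 | 4 | 5 | 6 | 7 | 0 | 1 | 2 | 3
5 | 5 | 6 | 7 | 0 | 1 | 2 | 3 | 4
6 | 6 | 7 | 0 | 1 | 2 | 3 | 4 | 5
7 | 7 | 0 | 1 | 2 | 3 | 4 | 5 | 6


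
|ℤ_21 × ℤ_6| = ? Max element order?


|ℤ_21 × ℤ_6| = 21 × 6 = 126
Max element order = lcm(21,6) = 42
Cyclic? No (gcd=3)

|ℤ_21×ℤ_6| = 126, max element order = 42


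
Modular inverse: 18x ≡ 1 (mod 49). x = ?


Use the extended Euclidean algorithm to write 1 = 18·s + 49·t; then s mod 49 is the inverse.
Euclidean algorithm:
  18 = 0·49 + 18
  49 = 2·18 + 13
  18 = 1·13 + 5
  13 = 2·5 + 3
  5 = 1·3 + 2
  3 = 1·2 + 1
  2 = 2·1 + 0
gcd(18,49) = 1
Back-substitution gives: 18·(-19) + 49·(7) = 1
So 18⁻¹ ≡ -19 ≡ 30 (mod 49)
Check: 18 × 30 = 540 ≡ 1 (mod 49) ✓

18⁻¹ ≡ 30 (mod 49)


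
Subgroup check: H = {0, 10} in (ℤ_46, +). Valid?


Subgroup test for H = {0, 10} in (ℤ_46, +):
(1) 0 ∈ H? Yes
(2) Closure: for all a,b ∈ H, (a+b) mod 46 ∈ H? No  [counterexample: 10 + 10 = 20 ∉ H]
(3) Inverses: for all a ∈ H, -a mod 46 ∈ H? No

No, H is not a subgroup of ℤ_46


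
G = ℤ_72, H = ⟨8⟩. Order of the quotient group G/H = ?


|⟨8⟩| = n / gcd(8, 72) = 72 / 8 = 9
H is normal (ℤ_72 is abelian).
|G/H| = |G| / |H| = 72 / 9 = 8

|G/H| = 8


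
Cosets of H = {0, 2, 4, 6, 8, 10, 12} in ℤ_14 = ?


H = {0, 2, 4, 6, 8, 10, 12}, |H| = 7
Number of cosets = |G|/|H| = 14/7 = 2
0 + H = {0, 2, 4, 6, 8, 10, 12}
1 + H = {1, 3, 5, 7, 9, 11, 13}

Cosets: 0+H={0,2,4,6,8,10,12}; 1+H={1,3,5,7,9,11,13}


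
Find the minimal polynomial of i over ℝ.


i satisfies x² + 1 = 0, irreducible over ℝ

Minimal polynomial: x² + 1


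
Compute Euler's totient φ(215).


Factor n: 215 = 5 × 43
φ(n) = n · ∏(1 - 1/p) over distinct primes p | n
φ(215) = 215 · (1 - 1/5) · (1 - 1/43) = 168

φ(215) = 168


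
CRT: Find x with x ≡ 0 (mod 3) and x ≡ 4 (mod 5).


m₁ = 3, m₂ = 5, gcd = 1, so CRT applies. M = m₁·m₂ = 15
Let M₁ = M/m₁ = 5, M₂ = M/m₂ = 3
Find y₁ ≡ M₁⁻¹ (mod m₁): 5⁻¹ ≡ 2 (mod 3)
Find y₂ ≡ M₂⁻¹ (mod m₂): 3⁻¹ ≡ 2 (mod 5)
x = a₁·M₁·y₁ + a₂·M₂·y₂ = 0·5·2 + 4·3·2 = 24
Reduce mod 15: x ≡ 9
Check: 9 mod 3 = 0 ✓, 9 mod 5 = 4 ✓

x ≡ 9 (mod 15)


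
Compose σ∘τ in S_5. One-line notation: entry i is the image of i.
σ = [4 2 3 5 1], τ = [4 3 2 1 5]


σ∘τ: apply τ first, then σ
1 →τ 4 →σ 5
2 →τ 3 →σ 3
3 →τ 2 →σ 2
4 →τ 1 →σ 4
5 →τ 5 →σ 1

σ∘τ = [5 3 2 4 1]


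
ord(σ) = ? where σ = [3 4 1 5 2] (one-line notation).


Cycle decomposition: (1 3) (2 4 5)
Cycle lengths: 2, 3
Order = lcm(2, 3) = 6

ord(σ) = 6


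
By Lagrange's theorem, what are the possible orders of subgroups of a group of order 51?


Lagrange's theorem: |H| divides |G|
|G| = 51
Divisors of 51: 1, 3, 17, 51

Possible subgroup orders: {1, 3, 17, 51}


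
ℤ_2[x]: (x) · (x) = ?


Expand and collect like terms; reduce coefficients mod 2:
x^0: 0·0 = 0 ≡ 0 (mod 2)
x^1: 0·1 + 1·0 = 0 ≡ 0 (mod 2)
x^2: 1·1 = 1 ≡ 1 (mod 2)
Result: x^2

f · g = x^2


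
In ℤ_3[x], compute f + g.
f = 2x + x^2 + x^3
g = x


Add coefficients mod 3:
x^0: 0 + 0 = 0 (mod 3)
x^1: 2 + 1 = 0 (mod 3)
x^2: 1 + 0 = 1 (mod 3)
x^3: 1 + 0 = 1 (mod 3)
Result: x^2 + x^3

f + g = x^2 + x^3


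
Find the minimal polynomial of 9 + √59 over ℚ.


Let α = 9 + √59. Then α - 9 = √59, so (α - 9)² = 59, giving α² - 18α + 22 = 0. Degree 2 and α ∉ ℚ, so this is the minimal polynomial.

Minimal polynomial: x² - 18x + 22


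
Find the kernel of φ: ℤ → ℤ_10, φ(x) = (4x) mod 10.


Kernel = preimage of identity
ker(φ) = {x ∈ ℤ : 4x ≡ 0 (mod 10)}. gcd(4,10) = 2, so 4x ≡ 0 (mod 10) ⟺ x ≡ 0 (mod 10/2 = 5). Hence ker(φ) = 5ℤ

ker(φ) = 5ℤ


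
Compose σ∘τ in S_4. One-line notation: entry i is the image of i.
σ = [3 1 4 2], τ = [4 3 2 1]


σ∘τ: apply τ first, then σ
1 →τ 4 →σ 2
2 →τ 3 →σ 4
3 →τ 2 →σ 1
4 →τ 1 →σ 3

σ∘τ = [2 4 1 3]


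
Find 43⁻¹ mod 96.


Use the extended Euclidean algorithm to write 1 = 43·s + 96·t; then s mod 96 is the inverse.
Euclidean algorithm:
  43 = 0·96 + 43
  96 = 2·43 + 10
  43 = 4·10 + 3
  10 = 3·3 + 1
  3 = 3·1 + 0
gcd(43,96) = 1
Back-substitution gives: 43·(-29) + 96·(13) = 1
So 43⁻¹ ≡ -29 ≡ 67 (mod 96)
Check: 43 × 67 = 2881 ≡ 1 (mod 96) ✓

43⁻¹ ≡ 67 (mod 96)


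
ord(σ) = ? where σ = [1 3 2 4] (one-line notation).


Cycle decomposition: (2 3)
Cycle lengths: 2
Order = lcm(2) = 2

ord(σ) = 2


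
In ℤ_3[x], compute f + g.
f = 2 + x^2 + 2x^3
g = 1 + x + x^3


Add coefficients mod 3:
x^0: 2 + 1 = 0 (mod 3)
x^1: 0 + 1 = 1 (mod 3)
x^2: 1 + 0 = 1 (mod 3)
x^3: 2 + 1 = 0 (mod 3)
Result: x + x^2

f + g = x + x^2


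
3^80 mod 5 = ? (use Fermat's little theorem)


Fermat's little theorem: if p is prime and gcd(a,p)=1, then a^(p-1) ≡ 1 (mod p)
p = 5 is prime, gcd(3,5) = 1
Reduce exponent: 80 mod 4 = 0
So 3^80 ≡ 3^0 (mod 5)
3^0 = 1

3^80 ≡ 1 (mod 5)


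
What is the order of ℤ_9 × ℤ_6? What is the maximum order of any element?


|ℤ_9 × ℤ_6| = 9 × 6 = 54
Max element order = lcm(9,6) = 18
Cyclic? No (gcd=3)

|ℤ_9×ℤ_6| = 54, max element order = 18


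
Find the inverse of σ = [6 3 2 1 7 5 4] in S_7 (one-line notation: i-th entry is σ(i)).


To find σ⁻¹, swap domain and range:
σ(1) = 6 → σ⁻¹(6) = 1
σ(2) = 3 → σ⁻¹(3) = 2
σ(3) = 2 → σ⁻¹(2) = 3
σ(4) = 1 → σ⁻¹(1) = 4
σ(5) = 7 → σ⁻¹(7) = 5
σ(6) = 5 → σ⁻¹(5) = 6
σ(7) = 4 → σ⁻¹(4) = 7

σ⁻¹ = [4 3 2 7 6 1 5]


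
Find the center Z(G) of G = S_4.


Z(G) = {g ∈ G | gx = xg for all x ∈ G}
S_n is non-abelian for n ≥ 3; Z(S_4) is trivial

Z(S_4) = {e}


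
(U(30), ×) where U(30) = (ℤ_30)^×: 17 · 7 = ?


Operation: multiplication mod 30
17 · 7 = (a × b) mod 30 with a = 17, b = 7

17 · 7 = 29


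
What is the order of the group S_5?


|S_n| = n! (number of permutations of n symbols)
|S_5| = 5! = 120

|S_5| = 120


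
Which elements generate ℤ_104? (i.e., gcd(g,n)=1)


g generates ℤ_n iff gcd(g,n) = 1
Prime factors of 104: 2, 13
Generators are g ∈ {1,...,103} not divisible by any of these primes.
Generators: {1, 3, 5, 7, 9, 11, 15, 17, 19, 21, 23, 25, 27, 29, 31, 33, 35, 37, 41, 43, 45, 47, 49, 51, 53, 55, 57, 59, 61, 63, 67, 69, 71, 73, 75, 77, 79, 81, 83, 85, 87, 89, 93, 95, 97, 99, 101, 103}
Number of generators = φ(104) = 48

Generators of ℤ_104 = {1, 3, 5, 7, 9, 11, 15, 17, 19, 21, 23, 25, 27, 29, 31, 33, 35, 37, 41, 43, 45, 47, 49, 51, 53, 55, 57, 59, 61, 63, 67, 69, 71, 73, 75, 77, 79, 81, 83, 85, 87, 89, 93, 95, 97, 99, 101, 103}


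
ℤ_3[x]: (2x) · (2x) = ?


Expand and collect like terms; reduce coefficients mod 3:
x^0: 0·0 = 0 ≡ 0 (mod 3)
x^1: 0·2 + 2·0 = 0 ≡ 0 (mod 3)
x^2: 2·2 = 4 ≡ 1 (mod 3)
Result: x^2

f · g = x^2


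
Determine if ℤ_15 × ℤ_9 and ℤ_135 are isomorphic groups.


Comparing ℤ_15 × ℤ_9 and ℤ_135:
gcd(15,9) = 3 ≠ 1. Max element order in ℤ_15×ℤ_9 is lcm(15,9) = 45 < 135, so it has no element of order 135

No, ℤ_15 × ℤ_9 ≇ ℤ_135


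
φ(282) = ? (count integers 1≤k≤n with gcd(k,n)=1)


Factor n: 282 = 2 × 3 × 47
φ(n) = n · ∏(1 - 1/p) over distinct primes p | n
φ(282) = 282 · (1 - 1/2) · (1 - 1/3) · (1 - 1/47) = 92

φ(282) = 92


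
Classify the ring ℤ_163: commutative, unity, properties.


ℤ_163 is a commutative ring with unity 1; 163 is prime, so ℤ_163 is a field (hence an integral domain)
Commutative: Yes
Integral domain: Yes
Has unity: Yes

ℤ_163: Commutative=Yes, Unity=Yes


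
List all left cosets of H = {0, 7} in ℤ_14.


H = {0, 7}, |H| = 2
Number of cosets = |G|/|H| = 14/2 = 7
0 + H = {0, 7}
1 + H = {1, 8}
2 + H = {2, 9}
3 + H = {3, 10}
4 + H = {4, 11}
5 + H = {5, 12}
6 + H = {6, 13}

Cosets: 0+H={0,7}; 1+H={1,8}; 2+H={2,9}; 3+H={3,10}; 4+H={4,11}; 5+H={5,12}; 6+H={6,13}


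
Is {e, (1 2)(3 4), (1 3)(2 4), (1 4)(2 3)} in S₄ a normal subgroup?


H = {e, (1 2)(3 4), (1 3)(2 4), (1 4)(2 3)} in S₄
This is the Klein four-group V₄; it is normal in S₄ (it is a union of conjugacy classes)

Yes, normal subgroup


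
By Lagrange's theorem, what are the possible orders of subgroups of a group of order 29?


Lagrange's theorem: |H| divides |G|
|G| = 29
Divisors of 29: 1, 29

Possible subgroup orders: {1, 29}


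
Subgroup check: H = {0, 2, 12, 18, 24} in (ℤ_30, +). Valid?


Subgroup test for H = {0, 2, 12, 18, 24} in (ℤ_30, +):
(1) 0 ∈ H? Yes
(2) Closure: for all a,b ∈ H, (a+b) mod 30 ∈ H? No  [counterexample: 2 + 2 = 4 ∉ H]
(3) Inverses: for all a ∈ H, -a mod 30 ∈ H? No

No, H is not a subgroup of ℤ_30


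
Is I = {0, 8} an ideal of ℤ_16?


Check ideal conditions for I = {0, 8} in ℤ_16:
(1) I is an additive subgroup? Yes
(2) For r ∈ ℤ_16 and a ∈ I: r·a ∈ I? Yes

Yes, I is an ideal of ℤ_16


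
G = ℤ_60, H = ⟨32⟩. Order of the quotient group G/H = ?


|⟨32⟩| = n / gcd(32, 60) = 60 / 4 = 15
H is normal (ℤ_60 is abelian).
|G/H| = |G| / |H| = 60 / 15 = 4

|G/H| = 4


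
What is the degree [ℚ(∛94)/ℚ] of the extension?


∛94 has minimal polynomial x³ - 94 (irreducible over ℚ since 94 is not a perfect cube)

[ℚ(∛94)/ℚ] = 3


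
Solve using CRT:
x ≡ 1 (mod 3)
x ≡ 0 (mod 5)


m₁ = 3, m₂ = 5, gcd = 1, so CRT applies. M = m₁·m₂ = 15
Let M₁ = M/m₁ = 5, M₂ = M/m₂ = 3
Find y₁ ≡ M₁⁻¹ (mod m₁): 5⁻¹ ≡ 2 (mod 3)
Find y₂ ≡ M₂⁻¹ (mod m₂): 3⁻¹ ≡ 2 (mod 5)
x = a₁·M₁·y₁ + a₂·M₂·y₂ = 1·5·2 + 0·3·2 = 10
Reduce mod 15: x ≡ 10
Check: 10 mod 3 = 1 ✓, 10 mod 5 = 0 ✓

x ≡ 10 (mod 15)


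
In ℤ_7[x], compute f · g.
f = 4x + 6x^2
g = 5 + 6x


Expand and collect like terms; reduce coefficients mod 7:
x^0: 0·5 = 0 ≡ 0 (mod 7)
x^1: 0·6 + 4·5 = 20 ≡ 6 (mod 7)
x^2: 4·6 + 6·5 = 54 ≡ 5 (mod 7)
x^3: 6·6 = 36 ≡ 1 (mod 7)
Result: 6x + 5x^2 + x^3

f · g = 6x + 5x^2 + x^3


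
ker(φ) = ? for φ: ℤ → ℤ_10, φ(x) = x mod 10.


Kernel = preimage of identity
ker(φ) = {x ∈ ℤ : x ≡ 0 (mod 10)} = 10ℤ = {0, ±10, ±20, ...}

ker(φ) = 10ℤ


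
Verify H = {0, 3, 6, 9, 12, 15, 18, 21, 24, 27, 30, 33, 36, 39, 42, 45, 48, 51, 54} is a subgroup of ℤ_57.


Subgroup test for H = {0, 3, 6, 9, 12, 15, 18, 21, 24, 27, 30, 33, 36, 39, 42, 45, 48, 51, 54} in (ℤ_57, +):
(1) 0 ∈ H? Yes
(2) Closure: for all a,b ∈ H, (a+b) mod 57 ∈ H? Yes
(3) Inverses: for all a ∈ H, -a mod 57 ∈ H? Yes

Yes, H is a subgroup of ℤ_57


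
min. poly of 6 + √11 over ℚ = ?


Let α = 6 + √11. Then α - 6 = √11, so (α - 6)² = 11, giving α² - 12α + 25 = 0. Degree 2 and α ∉ ℚ, so this is the minimal polynomial.

Minimal polynomial: x² - 12x + 25


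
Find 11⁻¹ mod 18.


Use the extended Euclidean algorithm to write 1 = 11·s + 18·t; then s mod 18 is the inverse.
Euclidean algorithm:
  11 = 0·18 + 11
  18 = 1·11 + 7
  11 = 1·7 + 4
  7 = 1·4 + 3
  4 = 1·3 + 1
  3 = 3·1 + 0
gcd(11,18) = 1
Back-substitution gives: 11·(5) + 18·(-3) = 1
So 11⁻¹ ≡ 5 ≡ 5 (mod 18)
Check: 11 × 5 = 55 ≡ 1 (mod 18) ✓

11⁻¹ ≡ 5 (mod 18)


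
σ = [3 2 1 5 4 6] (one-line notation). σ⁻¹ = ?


To find σ⁻¹, swap domain and range:
σ(1) = 3 → σ⁻¹(3) = 1
σ(2) = 2 → σ⁻¹(2) = 2
σ(3) = 1 → σ⁻¹(1) = 3
σ(4) = 5 → σ⁻¹(5) = 4
σ(5) = 4 → σ⁻¹(4) = 5
σ(6) = 6 → σ⁻¹(6) = 6

σ⁻¹ = [3 2 1 5 4 6]


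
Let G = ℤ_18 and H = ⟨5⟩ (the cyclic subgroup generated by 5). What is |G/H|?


|⟨5⟩| = n / gcd(5, 18) = 18 / 1 = 18
H is normal (ℤ_18 is abelian).
|G/H| = |G| / |H| = 18 / 18 = 1

|G/H| = 1


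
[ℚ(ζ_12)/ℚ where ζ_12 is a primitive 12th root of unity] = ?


[ℚ(ζ_n):ℚ] = deg Φ_n(x) = φ(n). Here φ(12) = 4

[ℚ(ζ_12)/ℚ where ζ_12 is a primitive 12th root of unity] = 4


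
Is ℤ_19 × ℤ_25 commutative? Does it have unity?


Direct product ring; commutative with unity (1,1); but (1,0)·(0,1) = (0,0) gives zero divisors, so not an integral domain
Commutative: Yes
Integral domain: No
Has unity: Yes

ℤ_19 × ℤ_25: Commutative=Yes, Unity=Yes


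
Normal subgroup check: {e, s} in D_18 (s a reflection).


H = {e, s} in D_18 (s a reflection)
r·s·r⁻¹ = sr⁻² ≠ s for n ≥ 3, so {e, s} is not closed under conjugation

No, not a normal subgroup


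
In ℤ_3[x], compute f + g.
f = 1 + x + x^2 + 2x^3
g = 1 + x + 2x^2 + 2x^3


Add coefficients mod 3:
x^0: 1 + 1 = 2 (mod 3)
x^1: 1 + 1 = 2 (mod 3)
x^2: 1 + 2 = 0 (mod 3)
x^3: 2 + 2 = 1 (mod 3)
Result: 2 + 2x + x^3

f + g = 2 + 2x + x^3


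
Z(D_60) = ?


Z(G) = {g ∈ G | gx = xg for all x ∈ G}
For even n, Z(D_n) = {e, r^(n/2)}: the 180° rotation r^30 commutes with every reflection and rotation

Z(D_60) = {e, r^30}


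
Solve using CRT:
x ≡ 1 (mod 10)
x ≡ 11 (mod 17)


m₁ = 10, m₂ = 17, gcd = 1, so CRT applies. M = m₁·m₂ = 170
Let M₁ = M/m₁ = 17, M₂ = M/m₂ = 10
Find y₁ ≡ M₁⁻¹ (mod m₁): 17⁻¹ ≡ 3 (mod 10)
Find y₂ ≡ M₂⁻¹ (mod m₂): 10⁻¹ ≡ 12 (mod 17)
x = a₁·M₁·y₁ + a₂·M₂·y₂ = 1·17·3 + 11·10·12 = 1371
Reduce mod 170: x ≡ 11
Check: 11 mod 10 = 1 ✓, 11 mod 17 = 11 ✓

x ≡ 11 (mod 170)


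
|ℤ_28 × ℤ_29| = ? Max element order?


|ℤ_28 × ℤ_29| = 28 × 29 = 812
Max element order = lcm(28,29) = 812
Cyclic? Yes (gcd=1)

|ℤ_28×ℤ_29| = 812, max element order = 812


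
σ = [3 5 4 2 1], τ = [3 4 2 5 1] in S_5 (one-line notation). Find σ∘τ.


σ∘τ: apply τ first, then σ
1 →τ 3 →σ 4
2 →τ 4 →σ 2
3 →τ 2 →σ 5
4 →τ 5 →σ 1
5 →τ 1 →σ 3

σ∘τ = [4 2 5 1 3]


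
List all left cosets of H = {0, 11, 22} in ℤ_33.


H = {0, 11, 22}, |H| = 3
Number of cosets = |G|/|H| = 33/3 = 11
0 + H = {0, 11, 22}
1 + H = {1, 12, 23}
2 + H = {2, 13, 24}
3 + H = {3, 14, 25}
4 + H = {4, 15, 26}
5 + H = {5, 16, 27}
6 + H = {6, 17, 28}
7 + H = {7, 18, 29}
8 + H = {8, 19, 30}
9 + H = {9, 20, 31}
10 + H = {10, 21, 32}

Cosets: 0+H={0,11,22}; 1+H={1,12,23}; 2+H={2,13,24}; 3+H={3,14,25}; 4+H={4,15,26}; 5+H={5,16,27}; 6+H={6,17,28}; 7+H={7,18,29}; 8+H={8,19,30}; 9+H={9,20,31}; 10+H={10,21,32}


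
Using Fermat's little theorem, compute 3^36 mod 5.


Fermat's little theorem: if p is prime and gcd(a,p)=1, then a^(p-1) ≡ 1 (mod p)
p = 5 is prime, gcd(3,5) = 1
Reduce exponent: 36 mod 4 = 0
So 3^36 ≡ 3^0 (mod 5)
3^0 = 1

3^36 ≡ 1 (mod 5)


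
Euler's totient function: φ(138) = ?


Factor n: 138 = 2 × 3 × 23
φ(n) = n · ∏(1 - 1/p) over distinct primes p | n
φ(138) = 138 · (1 - 1/2) · (1 - 1/3) · (1 - 1/23) = 44

φ(138) = 44


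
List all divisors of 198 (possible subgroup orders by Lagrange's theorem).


Lagrange's theorem: |H| divides |G|
|G| = 198
Divisors of 198: 1, 2, 3, 6, 9, 11, 18, 22, 33, 66, 99, 198

Possible subgroup orders: {1, 2, 3, 6, 9, 11, 18, 22, 33, 66, 99, 198}


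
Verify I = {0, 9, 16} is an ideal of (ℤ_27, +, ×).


Check ideal conditions for I = {0, 9, 16} in ℤ_27:
(1) I is an additive subgroup? No
(2) For r ∈ ℤ_27 and a ∈ I: r·a ∈ I? No  [counterexample: r=2, a=9, r·a mod 27 = 18 ∉ I]

No, I is not an ideal of ℤ_27


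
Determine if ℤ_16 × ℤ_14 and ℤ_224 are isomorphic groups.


Comparing ℤ_16 × ℤ_14 and ℤ_224:
gcd(16,14) = 2 ≠ 1. Max element order in ℤ_16×ℤ_14 is lcm(16,14) = 112 < 224, so it has no element of order 224

No, ℤ_16 × ℤ_14 ≇ ℤ_224


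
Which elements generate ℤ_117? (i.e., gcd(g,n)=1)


g generates ℤ_n iff gcd(g,n) = 1
Prime factors of 117: 3, 13
Generators are g ∈ {1,...,116} not divisible by any of these primes.
Generators: {1, 2, 4, 5, 7, 8, 10, 11, 14, 16, 17, 19, 20, 22, 23, 25, 28, 29, 31, 32, 34, 35, 37, 38, 40, 41, 43, 44, 46, 47, 49, 50, 53, 55, 56, 58, 59, 61, 62, 64, 67, 68, 70, 71, 73, 74, 76, 77, 79, 80, 82, 83, 85, 86, 88, 89, 92, 94, 95, 97, 98, 100, 101, 103, 106, 107, 109, 110, 112, 113, 115, 116}
Number of generators = φ(117) = 72

Generators of ℤ_117 = {1, 2, 4, 5, 7, 8, 10, 11, 14, 16, 17, 19, 20, 22, 23, 25, 28, 29, 31, 32, 34, 35, 37, 38, 40, 41, 43, 44, 46, 47, 49, 50, 53, 55, 56, 58, 59, 61, 62, 64, 67, 68, 70, 71, 73, 74, 76, 77, 79, 80, 82, 83, 85, 86, 88, 89, 92, 94, 95, 97, 98, 100, 101, 103, 106, 107, 109, 110, 112, 113, 115, 116}


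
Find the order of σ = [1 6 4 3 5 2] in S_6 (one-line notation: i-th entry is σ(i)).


Cycle decomposition: (2 6) (3 4)
Cycle lengths: 2, 2
Order = lcm(2, 2) = 2

ord(σ) = 2


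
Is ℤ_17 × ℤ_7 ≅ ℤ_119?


Comparing ℤ_17 × ℤ_7 and ℤ_119:
gcd(17,7) = 1, so ℤ_17 × ℤ_7 ≅ ℤ_119 (CRT)

Yes, ℤ_17 × ℤ_7 ≅ ℤ_119


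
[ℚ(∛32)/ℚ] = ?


∛32 has minimal polynomial x³ - 32 (irreducible over ℚ since 32 is not a perfect cube)

[ℚ(∛32)/ℚ] = 3


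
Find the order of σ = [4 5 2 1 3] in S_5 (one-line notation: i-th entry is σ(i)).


Cycle decomposition: (1 4) (2 5 3)
Cycle lengths: 2, 3
Order = lcm(2, 3) = 6

ord(σ) = 6


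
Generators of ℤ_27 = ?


g generates ℤ_n iff gcd(g,n) = 1
Prime factors of 27: 3
Generators are g ∈ {1,...,26} not divisible by any of these primes.
Generators: {1, 2, 4, 5, 7, 8, 10, 11, 13, 14, 16, 17, 19, 20, 22, 23, 25, 26}
Number of generators = φ(27) = 18

Generators of ℤ_27 = {1, 2, 4, 5, 7, 8, 10, 11, 13, 14, 16, 17, 19, 20, 22, 23, 25, 26}


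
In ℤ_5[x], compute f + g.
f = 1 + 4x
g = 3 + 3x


Add coefficients mod 5:
x^0: 1 + 3 = 4 (mod 5)
x^1: 4 + 3 = 2 (mod 5)
Result: 4 + 2x

f + g = 4 + 2x


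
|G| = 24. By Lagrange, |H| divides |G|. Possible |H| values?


Lagrange's theorem: |H| divides |G|
|G| = 24
Divisors of 24: 1, 2, 3, 4, 6, 8, 12, 24

Possible subgroup orders: {1, 2, 3, 4, 6, 8, 12, 24}


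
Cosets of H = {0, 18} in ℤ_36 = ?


H = {0, 18}, |H| = 2
Number of cosets = |G|/|H| = 36/2 = 18
0 + H = {0, 18}
1 + H = {1, 19}
2 + H = {2, 20}
3 + H = {3, 21}
4 + H = {4, 22}
5 + H = {5, 23}
6 + H = {6, 24}
7 + H = {7, 25}
8 + H = {8, 26}
9 + H = {9, 27}
10 + H = {10, 28}
11 + H = {11, 29}
12 + H = {12, 30}
13 + H = {13, 31}
14 + H = {14, 32}
15 + H = {15, 33}
16 + H = {16, 34}
17 + H = {17, 35}

Cosets: 0+H={0,18}; 1+H={1,19}; 2+H={2,20}; 3+H={3,21}; 4+H={4,22}; 5+H={5,23}; 6+H={6,24}; 7+H={7,25}; 8+H={8,26}; 9+H={9,27}; 10+H={10,28}; 11+H={11,29}; 12+H={12,30}; 13+H={13,31}; 14+H={14,32}; 15+H={15,33}; 16+H={16,34}; 17+H={17,35}


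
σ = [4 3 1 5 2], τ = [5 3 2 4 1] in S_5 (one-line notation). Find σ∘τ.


σ∘τ: apply τ first, then σ
1 →τ 5 →σ 2
2 →τ 3 →σ 1
3 →τ 2 →σ 3
4 →τ 4 →σ 5
5 →τ 1 →σ 4

σ∘τ = [2 1 3 5 4]


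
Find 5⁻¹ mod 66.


Use the extended Euclidean algorithm to write 1 = 5·s + 66·t; then s mod 66 is the inverse.
Euclidean algorithm:
  5 = 0·66 + 5
  66 = 13·5 + 1
  5 = 5·1 + 0
gcd(5,66) = 1
Back-substitution gives: 5·(-13) + 66·(1) = 1
So 5⁻¹ ≡ -13 ≡ 53 (mod 66)
Check: 5 × 53 = 265 ≡ 1 (mod 66) ✓

5⁻¹ ≡ 53 (mod 66)


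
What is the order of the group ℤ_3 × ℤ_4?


|A × B| = |A| · |B|
|ℤ_3 × ℤ_4| = 3 × 4 = 12

|ℤ_3 × ℤ_4| = 12


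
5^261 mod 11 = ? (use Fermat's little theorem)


Fermat's little theorem: if p is prime and gcd(a,p)=1, then a^(p-1) ≡ 1 (mod p)
p = 11 is prime, gcd(5,11) = 1
Reduce exponent: 261 mod 10 = 1
So 5^261 ≡ 5^1 (mod 11)
5^1 mod 11 = 5

5^261 ≡ 5 (mod 11)


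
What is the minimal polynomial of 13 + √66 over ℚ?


Let α = 13 + √66. Then α - 13 = √66, so (α - 13)² = 66, giving α² - 26α + 103 = 0. Degree 2 and α ∉ ℚ, so this is the minimal polynomial.

Minimal polynomial: x² - 26x + 103


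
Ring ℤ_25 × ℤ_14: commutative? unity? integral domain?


Direct product ring; commutative with unity (1,1); but (1,0)·(0,1) = (0,0) gives zero divisors, so not an integral domain
Commutative: Yes
Integral domain: No
Has unity: Yes

ℤ_25 × ℤ_14: Commutative=Yes, Unity=Yes


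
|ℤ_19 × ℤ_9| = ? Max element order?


|ℤ_19 × ℤ_9| = 19 × 9 = 171
Max element order = lcm(19,9) = 171
Cyclic? Yes (gcd=1)

|ℤ_19×ℤ_9| = 171, max element order = 171


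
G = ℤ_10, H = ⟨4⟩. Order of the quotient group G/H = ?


|⟨4⟩| = n / gcd(4, 10) = 10 / 2 = 5
H is normal (ℤ_10 is abelian).
|G/H| = |G| / |H| = 10 / 5 = 2

|G/H| = 2


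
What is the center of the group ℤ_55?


Z(G) = {g ∈ G | gx = xg for all x ∈ G}
ℤ_55 is abelian, so Z(G) = G

Z(ℤ_55) = ℤ_55


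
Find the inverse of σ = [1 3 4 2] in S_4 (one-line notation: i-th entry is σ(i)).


To find σ⁻¹, swap domain and range:
σ(1) = 1 → σ⁻¹(1) = 1
σ(2) = 3 → σ⁻¹(3) = 2
σ(3) = 4 → σ⁻¹(4) = 3
σ(4) = 2 → σ⁻¹(2) = 4

σ⁻¹ = [1 4 2 3]


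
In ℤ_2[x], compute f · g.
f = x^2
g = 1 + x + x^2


Expand and collect like terms; reduce coefficients mod 2:
x^0: 0·1 = 0 ≡ 0 (mod 2)
x^1: 0·1 + 0·1 = 0 ≡ 0 (mod 2)
x^2: 0·1 + 0·1 + 1·1 = 1 ≡ 1 (mod 2)
x^3: 0·1 + 1·1 = 1 ≡ 1 (mod 2)
x^4: 1·1 = 1 ≡ 1 (mod 2)
Result: x^2 + x^3 + x^4

f · g = x^2 + x^3 + x^4


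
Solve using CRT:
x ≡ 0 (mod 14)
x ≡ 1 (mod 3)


m₁ = 14, m₂ = 3, gcd = 1, so CRT applies. M = m₁·m₂ = 42
Let M₁ = M/m₁ = 3, M₂ = M/m₂ = 14
Find y₁ ≡ M₁⁻¹ (mod m₁): 3⁻¹ ≡ 5 (mod 14)
Find y₂ ≡ M₂⁻¹ (mod m₂): 14⁻¹ ≡ 2 (mod 3)
x = a₁·M₁·y₁ + a₂·M₂·y₂ = 0·3·5 + 1·14·2 = 28
Reduce mod 42: x ≡ 28
Check: 28 mod 14 = 0 ✓, 28 mod 3 = 1 ✓

x ≡ 28 (mod 42)


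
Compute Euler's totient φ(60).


Factor n: 60 = 2^2 × 3 × 5
φ(n) = n · ∏(1 - 1/p) over distinct primes p | n
φ(60) = 60 · (1 - 1/2) · (1 - 1/3) · (1 - 1/5) = 16

φ(60) = 16


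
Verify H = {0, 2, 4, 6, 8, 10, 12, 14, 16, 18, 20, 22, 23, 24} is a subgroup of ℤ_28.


Subgroup test for H = {0, 2, 4, 6, 8, 10, 12, 14, 16, 18, 20, 22, 23, 24} in (ℤ_28, +):
(1) 0 ∈ H? Yes
(2) Closure: for all a,b ∈ H, (a+b) mod 28 ∈ H? No  [counterexample: 2 + 23 = 25 ∉ H]
(3) Inverses: for all a ∈ H, -a mod 28 ∈ H? No

No, H is not a subgroup of ℤ_28


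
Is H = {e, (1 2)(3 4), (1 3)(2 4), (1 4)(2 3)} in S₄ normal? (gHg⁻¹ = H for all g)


H = {e, (1 2)(3 4), (1 3)(2 4), (1 4)(2 3)} in S₄
This is the Klein four-group V₄; it is normal in S₄ (it is a union of conjugacy classes)

Yes, normal subgroup


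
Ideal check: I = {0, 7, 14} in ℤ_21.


Check ideal conditions for I = {0, 7, 14} in ℤ_21:
(1) I is an additive subgroup? Yes
(2) For r ∈ ℤ_21 and a ∈ I: r·a ∈ I? Yes

Yes, I is an ideal of ℤ_21


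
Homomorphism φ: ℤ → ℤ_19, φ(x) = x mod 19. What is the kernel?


Kernel = preimage of identity
ker(φ) = {x ∈ ℤ : x ≡ 0 (mod 19)} = 19ℤ = {0, ±19, ±38, ...}

ker(φ) = 19ℤ


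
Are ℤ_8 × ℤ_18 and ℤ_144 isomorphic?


Comparing ℤ_8 × ℤ_18 and ℤ_144:
gcd(8,18) = 2 ≠ 1. Max element order in ℤ_8×ℤ_18 is lcm(8,18) = 72 < 144, so it has no element of order 144

No, ℤ_8 × ℤ_18 ≇ ℤ_144


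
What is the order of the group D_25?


|D_n| = 2n (n rotations and n reflections)
|D_25| = 2×25 = 50

|D_25| = 50


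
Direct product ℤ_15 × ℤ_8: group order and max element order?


|ℤ_15 × ℤ_8| = 15 × 8 = 120
Max element order = lcm(15,8) = 120
Cyclic? Yes (gcd=1)

|ℤ_15×ℤ_8| = 120, max element order = 120


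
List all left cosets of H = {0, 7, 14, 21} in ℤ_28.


H = {0, 7, 14, 21}, |H| = 4
Number of cosets = |G|/|H| = 28/4 = 7
0 + H = {0, 7, 14, 21}
1 + H = {1, 8, 15, 22}
2 + H = {2, 9, 16, 23}
3 + H = {3, 10, 17, 24}
4 + H = {4, 11, 18, 25}
5 + H = {5, 12, 19, 26}
6 + H = {6, 13, 20, 27}

Cosets: 0+H={0,7,14,21}; 1+H={1,8,15,22}; 2+H={2,9,16,23}; 3+H={3,10,17,24}; 4+H={4,11,18,25}; 5+H={5,12,19,26}; 6+H={6,13,20,27}


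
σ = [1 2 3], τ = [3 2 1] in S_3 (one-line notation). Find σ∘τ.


σ∘τ: apply τ first, then σ
1 →τ 3 →σ 3
2 →τ 2 →σ 2
3 →τ 1 →σ 1

σ∘τ = [3 2 1]


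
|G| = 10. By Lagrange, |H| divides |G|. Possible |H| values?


Lagrange's theorem: |H| divides |G|
|G| = 10
Divisors of 10: 1, 2, 5, 10

Possible subgroup orders: {1, 2, 5, 10}


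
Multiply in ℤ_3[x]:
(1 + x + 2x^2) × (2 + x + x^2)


Expand and collect like terms; reduce coefficients mod 3:
x^0: 1·2 = 2 ≡ 2 (mod 3)
x^1: 1·1 + 1·2 = 3 ≡ 0 (mod 3)
x^2: 1·1 + 1·1 + 2·2 = 6 ≡ 0 (mod 3)
x^3: 1·1 + 2·1 = 3 ≡ 0 (mod 3)
x^4: 2·1 = 2 ≡ 2 (mod 3)
Result: 2 + 2x^4

f · g = 2 + 2x^4


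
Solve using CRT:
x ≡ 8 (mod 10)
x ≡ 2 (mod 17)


m₁ = 10, m₂ = 17, gcd = 1, so CRT applies. M = m₁·m₂ = 170
Let M₁ = M/m₁ = 17, M₂ = M/m₂ = 10
Find y₁ ≡ M₁⁻¹ (mod m₁): 17⁻¹ ≡ 3 (mod 10)
Find y₂ ≡ M₂⁻¹ (mod m₂): 10⁻¹ ≡ 12 (mod 17)
x = a₁·M₁·y₁ + a₂·M₂·y₂ = 8·17·3 + 2·10·12 = 648
Reduce mod 170: x ≡ 138
Check: 138 mod 10 = 8 ✓, 138 mod 17 = 2 ✓

x ≡ 138 (mod 170)
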